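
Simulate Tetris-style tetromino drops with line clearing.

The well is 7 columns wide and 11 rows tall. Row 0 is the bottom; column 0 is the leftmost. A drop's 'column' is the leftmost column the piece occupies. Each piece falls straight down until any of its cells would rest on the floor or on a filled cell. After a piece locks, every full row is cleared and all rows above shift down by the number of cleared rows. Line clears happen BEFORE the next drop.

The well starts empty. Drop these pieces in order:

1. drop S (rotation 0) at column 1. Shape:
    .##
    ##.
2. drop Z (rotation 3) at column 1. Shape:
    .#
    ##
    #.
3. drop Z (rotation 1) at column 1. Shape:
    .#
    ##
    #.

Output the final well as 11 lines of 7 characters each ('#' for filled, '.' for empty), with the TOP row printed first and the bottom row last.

Drop 1: S rot0 at col 1 lands with bottom-row=0; cleared 0 line(s) (total 0); column heights now [0 1 2 2 0 0 0], max=2
Drop 2: Z rot3 at col 1 lands with bottom-row=1; cleared 0 line(s) (total 0); column heights now [0 3 4 2 0 0 0], max=4
Drop 3: Z rot1 at col 1 lands with bottom-row=3; cleared 0 line(s) (total 0); column heights now [0 5 6 2 0 0 0], max=6

Answer: .......
.......
.......
.......
.......
..#....
.##....
.##....
.##....
.###...
.##....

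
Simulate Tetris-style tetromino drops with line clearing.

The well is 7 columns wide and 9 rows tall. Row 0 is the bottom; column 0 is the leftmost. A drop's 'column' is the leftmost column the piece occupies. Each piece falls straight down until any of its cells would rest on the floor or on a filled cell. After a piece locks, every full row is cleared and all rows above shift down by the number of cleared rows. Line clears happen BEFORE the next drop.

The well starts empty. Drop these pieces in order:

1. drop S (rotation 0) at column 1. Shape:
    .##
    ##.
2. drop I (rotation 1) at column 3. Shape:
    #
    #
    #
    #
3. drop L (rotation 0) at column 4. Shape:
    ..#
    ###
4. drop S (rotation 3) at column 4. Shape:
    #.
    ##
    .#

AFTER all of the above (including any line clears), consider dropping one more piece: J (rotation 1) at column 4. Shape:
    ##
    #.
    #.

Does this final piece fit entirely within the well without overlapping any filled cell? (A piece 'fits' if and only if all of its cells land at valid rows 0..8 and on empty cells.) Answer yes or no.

Answer: yes

Derivation:
Drop 1: S rot0 at col 1 lands with bottom-row=0; cleared 0 line(s) (total 0); column heights now [0 1 2 2 0 0 0], max=2
Drop 2: I rot1 at col 3 lands with bottom-row=2; cleared 0 line(s) (total 0); column heights now [0 1 2 6 0 0 0], max=6
Drop 3: L rot0 at col 4 lands with bottom-row=0; cleared 0 line(s) (total 0); column heights now [0 1 2 6 1 1 2], max=6
Drop 4: S rot3 at col 4 lands with bottom-row=1; cleared 0 line(s) (total 0); column heights now [0 1 2 6 4 3 2], max=6
Test piece J rot1 at col 4 (width 2): heights before test = [0 1 2 6 4 3 2]; fits = True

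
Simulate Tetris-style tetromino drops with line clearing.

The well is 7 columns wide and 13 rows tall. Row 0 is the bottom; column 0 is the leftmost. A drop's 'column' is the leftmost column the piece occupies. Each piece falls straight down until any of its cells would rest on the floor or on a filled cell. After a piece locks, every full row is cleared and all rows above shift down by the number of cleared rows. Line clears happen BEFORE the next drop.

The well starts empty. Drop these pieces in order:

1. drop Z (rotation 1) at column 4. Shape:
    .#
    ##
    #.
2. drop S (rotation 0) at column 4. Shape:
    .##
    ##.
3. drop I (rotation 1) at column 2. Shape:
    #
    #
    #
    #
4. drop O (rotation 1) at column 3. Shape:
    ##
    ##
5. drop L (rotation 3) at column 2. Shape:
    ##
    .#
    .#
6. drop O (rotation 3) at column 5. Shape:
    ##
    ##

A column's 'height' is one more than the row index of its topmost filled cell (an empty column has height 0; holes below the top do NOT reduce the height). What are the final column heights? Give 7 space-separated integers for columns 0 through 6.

Answer: 0 0 9 9 6 7 7

Derivation:
Drop 1: Z rot1 at col 4 lands with bottom-row=0; cleared 0 line(s) (total 0); column heights now [0 0 0 0 2 3 0], max=3
Drop 2: S rot0 at col 4 lands with bottom-row=3; cleared 0 line(s) (total 0); column heights now [0 0 0 0 4 5 5], max=5
Drop 3: I rot1 at col 2 lands with bottom-row=0; cleared 0 line(s) (total 0); column heights now [0 0 4 0 4 5 5], max=5
Drop 4: O rot1 at col 3 lands with bottom-row=4; cleared 0 line(s) (total 0); column heights now [0 0 4 6 6 5 5], max=6
Drop 5: L rot3 at col 2 lands with bottom-row=6; cleared 0 line(s) (total 0); column heights now [0 0 9 9 6 5 5], max=9
Drop 6: O rot3 at col 5 lands with bottom-row=5; cleared 0 line(s) (total 0); column heights now [0 0 9 9 6 7 7], max=9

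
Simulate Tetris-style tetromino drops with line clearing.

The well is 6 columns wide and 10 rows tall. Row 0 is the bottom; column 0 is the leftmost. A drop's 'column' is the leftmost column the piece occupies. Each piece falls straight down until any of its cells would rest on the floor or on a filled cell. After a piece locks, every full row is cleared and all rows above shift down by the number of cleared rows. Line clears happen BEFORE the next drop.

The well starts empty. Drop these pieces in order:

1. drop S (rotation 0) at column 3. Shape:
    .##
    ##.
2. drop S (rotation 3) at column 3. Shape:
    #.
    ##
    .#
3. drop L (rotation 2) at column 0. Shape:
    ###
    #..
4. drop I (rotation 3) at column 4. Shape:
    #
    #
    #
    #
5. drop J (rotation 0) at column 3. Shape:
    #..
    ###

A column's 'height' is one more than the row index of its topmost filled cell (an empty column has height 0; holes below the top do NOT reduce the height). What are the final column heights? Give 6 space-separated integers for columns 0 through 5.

Drop 1: S rot0 at col 3 lands with bottom-row=0; cleared 0 line(s) (total 0); column heights now [0 0 0 1 2 2], max=2
Drop 2: S rot3 at col 3 lands with bottom-row=2; cleared 0 line(s) (total 0); column heights now [0 0 0 5 4 2], max=5
Drop 3: L rot2 at col 0 lands with bottom-row=0; cleared 0 line(s) (total 0); column heights now [2 2 2 5 4 2], max=5
Drop 4: I rot3 at col 4 lands with bottom-row=4; cleared 0 line(s) (total 0); column heights now [2 2 2 5 8 2], max=8
Drop 5: J rot0 at col 3 lands with bottom-row=8; cleared 0 line(s) (total 0); column heights now [2 2 2 10 9 9], max=10

Answer: 2 2 2 10 9 9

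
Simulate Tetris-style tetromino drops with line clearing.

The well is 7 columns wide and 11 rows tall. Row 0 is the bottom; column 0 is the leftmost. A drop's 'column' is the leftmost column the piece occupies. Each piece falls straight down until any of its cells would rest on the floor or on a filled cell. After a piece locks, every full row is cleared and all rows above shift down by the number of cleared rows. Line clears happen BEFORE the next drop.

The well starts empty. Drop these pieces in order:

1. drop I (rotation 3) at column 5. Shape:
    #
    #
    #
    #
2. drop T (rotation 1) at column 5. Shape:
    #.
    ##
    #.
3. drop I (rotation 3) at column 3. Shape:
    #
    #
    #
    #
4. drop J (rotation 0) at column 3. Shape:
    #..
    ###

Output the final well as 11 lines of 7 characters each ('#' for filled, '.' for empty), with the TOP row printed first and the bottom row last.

Answer: .......
.......
...#...
...###.
.....#.
.....##
.....#.
...#.#.
...#.#.
...#.#.
...#.#.

Derivation:
Drop 1: I rot3 at col 5 lands with bottom-row=0; cleared 0 line(s) (total 0); column heights now [0 0 0 0 0 4 0], max=4
Drop 2: T rot1 at col 5 lands with bottom-row=4; cleared 0 line(s) (total 0); column heights now [0 0 0 0 0 7 6], max=7
Drop 3: I rot3 at col 3 lands with bottom-row=0; cleared 0 line(s) (total 0); column heights now [0 0 0 4 0 7 6], max=7
Drop 4: J rot0 at col 3 lands with bottom-row=7; cleared 0 line(s) (total 0); column heights now [0 0 0 9 8 8 6], max=9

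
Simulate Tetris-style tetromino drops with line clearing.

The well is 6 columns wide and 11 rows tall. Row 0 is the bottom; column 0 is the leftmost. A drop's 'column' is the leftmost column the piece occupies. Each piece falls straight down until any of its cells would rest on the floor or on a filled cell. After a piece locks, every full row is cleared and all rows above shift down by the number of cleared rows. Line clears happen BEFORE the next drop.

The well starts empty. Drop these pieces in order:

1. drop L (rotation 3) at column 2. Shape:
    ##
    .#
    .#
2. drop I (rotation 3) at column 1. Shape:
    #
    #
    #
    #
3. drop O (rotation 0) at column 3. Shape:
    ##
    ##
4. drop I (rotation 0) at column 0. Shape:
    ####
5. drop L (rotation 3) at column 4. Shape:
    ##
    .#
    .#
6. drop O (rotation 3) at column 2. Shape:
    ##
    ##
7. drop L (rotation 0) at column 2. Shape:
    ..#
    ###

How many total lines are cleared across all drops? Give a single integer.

Drop 1: L rot3 at col 2 lands with bottom-row=0; cleared 0 line(s) (total 0); column heights now [0 0 3 3 0 0], max=3
Drop 2: I rot3 at col 1 lands with bottom-row=0; cleared 0 line(s) (total 0); column heights now [0 4 3 3 0 0], max=4
Drop 3: O rot0 at col 3 lands with bottom-row=3; cleared 0 line(s) (total 0); column heights now [0 4 3 5 5 0], max=5
Drop 4: I rot0 at col 0 lands with bottom-row=5; cleared 0 line(s) (total 0); column heights now [6 6 6 6 5 0], max=6
Drop 5: L rot3 at col 4 lands with bottom-row=3; cleared 1 line(s) (total 1); column heights now [0 4 3 5 5 5], max=5
Drop 6: O rot3 at col 2 lands with bottom-row=5; cleared 0 line(s) (total 1); column heights now [0 4 7 7 5 5], max=7
Drop 7: L rot0 at col 2 lands with bottom-row=7; cleared 0 line(s) (total 1); column heights now [0 4 8 8 9 5], max=9

Answer: 1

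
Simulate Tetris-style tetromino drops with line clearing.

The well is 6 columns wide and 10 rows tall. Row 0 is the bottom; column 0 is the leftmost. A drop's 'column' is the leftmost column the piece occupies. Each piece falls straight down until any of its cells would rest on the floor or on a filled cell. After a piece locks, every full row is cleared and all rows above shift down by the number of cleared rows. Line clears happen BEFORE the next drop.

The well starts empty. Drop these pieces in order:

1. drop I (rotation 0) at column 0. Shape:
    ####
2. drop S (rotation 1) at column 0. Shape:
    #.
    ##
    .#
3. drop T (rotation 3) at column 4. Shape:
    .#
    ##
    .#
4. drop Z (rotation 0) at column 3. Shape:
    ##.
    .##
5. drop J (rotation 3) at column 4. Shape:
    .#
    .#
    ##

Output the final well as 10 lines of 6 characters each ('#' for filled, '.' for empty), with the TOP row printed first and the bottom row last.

Drop 1: I rot0 at col 0 lands with bottom-row=0; cleared 0 line(s) (total 0); column heights now [1 1 1 1 0 0], max=1
Drop 2: S rot1 at col 0 lands with bottom-row=1; cleared 0 line(s) (total 0); column heights now [4 3 1 1 0 0], max=4
Drop 3: T rot3 at col 4 lands with bottom-row=0; cleared 0 line(s) (total 0); column heights now [4 3 1 1 2 3], max=4
Drop 4: Z rot0 at col 3 lands with bottom-row=3; cleared 0 line(s) (total 0); column heights now [4 3 1 5 5 4], max=5
Drop 5: J rot3 at col 4 lands with bottom-row=5; cleared 0 line(s) (total 0); column heights now [4 3 1 5 6 8], max=8

Answer: ......
......
.....#
.....#
....##
...##.
#...##
##...#
.#..##
####.#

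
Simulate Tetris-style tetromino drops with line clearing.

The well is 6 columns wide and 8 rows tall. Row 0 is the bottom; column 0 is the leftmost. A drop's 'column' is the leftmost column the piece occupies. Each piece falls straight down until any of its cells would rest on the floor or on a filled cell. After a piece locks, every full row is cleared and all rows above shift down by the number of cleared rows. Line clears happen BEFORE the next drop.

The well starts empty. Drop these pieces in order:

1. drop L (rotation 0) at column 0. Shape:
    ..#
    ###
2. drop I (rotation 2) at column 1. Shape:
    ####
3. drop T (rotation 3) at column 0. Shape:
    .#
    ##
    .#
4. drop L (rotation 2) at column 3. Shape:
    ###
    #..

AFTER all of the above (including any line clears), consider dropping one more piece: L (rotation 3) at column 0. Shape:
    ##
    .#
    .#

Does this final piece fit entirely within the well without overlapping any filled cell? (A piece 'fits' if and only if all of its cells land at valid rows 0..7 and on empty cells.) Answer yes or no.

Answer: no

Derivation:
Drop 1: L rot0 at col 0 lands with bottom-row=0; cleared 0 line(s) (total 0); column heights now [1 1 2 0 0 0], max=2
Drop 2: I rot2 at col 1 lands with bottom-row=2; cleared 0 line(s) (total 0); column heights now [1 3 3 3 3 0], max=3
Drop 3: T rot3 at col 0 lands with bottom-row=3; cleared 0 line(s) (total 0); column heights now [5 6 3 3 3 0], max=6
Drop 4: L rot2 at col 3 lands with bottom-row=3; cleared 0 line(s) (total 0); column heights now [5 6 3 5 5 5], max=6
Test piece L rot3 at col 0 (width 2): heights before test = [5 6 3 5 5 5]; fits = False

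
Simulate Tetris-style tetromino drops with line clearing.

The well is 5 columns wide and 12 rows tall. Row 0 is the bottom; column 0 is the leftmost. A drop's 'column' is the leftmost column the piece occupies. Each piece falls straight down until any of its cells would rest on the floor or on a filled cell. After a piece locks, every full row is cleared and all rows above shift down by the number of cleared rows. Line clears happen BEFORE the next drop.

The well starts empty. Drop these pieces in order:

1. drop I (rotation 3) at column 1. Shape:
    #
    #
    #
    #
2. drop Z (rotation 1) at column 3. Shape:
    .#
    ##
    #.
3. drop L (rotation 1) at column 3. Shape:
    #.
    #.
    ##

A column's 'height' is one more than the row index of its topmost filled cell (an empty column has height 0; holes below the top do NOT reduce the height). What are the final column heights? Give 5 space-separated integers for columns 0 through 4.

Answer: 0 4 0 6 4

Derivation:
Drop 1: I rot3 at col 1 lands with bottom-row=0; cleared 0 line(s) (total 0); column heights now [0 4 0 0 0], max=4
Drop 2: Z rot1 at col 3 lands with bottom-row=0; cleared 0 line(s) (total 0); column heights now [0 4 0 2 3], max=4
Drop 3: L rot1 at col 3 lands with bottom-row=3; cleared 0 line(s) (total 0); column heights now [0 4 0 6 4], max=6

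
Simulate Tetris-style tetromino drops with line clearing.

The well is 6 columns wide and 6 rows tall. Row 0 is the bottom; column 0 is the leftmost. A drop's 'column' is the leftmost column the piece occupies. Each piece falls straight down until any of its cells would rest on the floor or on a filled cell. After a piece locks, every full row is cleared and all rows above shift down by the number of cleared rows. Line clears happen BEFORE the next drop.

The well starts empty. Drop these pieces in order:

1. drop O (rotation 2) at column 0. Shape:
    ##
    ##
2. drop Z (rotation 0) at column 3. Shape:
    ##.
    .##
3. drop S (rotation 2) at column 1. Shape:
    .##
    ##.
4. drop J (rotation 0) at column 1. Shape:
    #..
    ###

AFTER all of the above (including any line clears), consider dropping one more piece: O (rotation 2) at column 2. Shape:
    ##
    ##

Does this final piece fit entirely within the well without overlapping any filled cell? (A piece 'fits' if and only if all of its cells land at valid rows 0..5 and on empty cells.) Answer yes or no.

Answer: no

Derivation:
Drop 1: O rot2 at col 0 lands with bottom-row=0; cleared 0 line(s) (total 0); column heights now [2 2 0 0 0 0], max=2
Drop 2: Z rot0 at col 3 lands with bottom-row=0; cleared 0 line(s) (total 0); column heights now [2 2 0 2 2 1], max=2
Drop 3: S rot2 at col 1 lands with bottom-row=2; cleared 0 line(s) (total 0); column heights now [2 3 4 4 2 1], max=4
Drop 4: J rot0 at col 1 lands with bottom-row=4; cleared 0 line(s) (total 0); column heights now [2 6 5 5 2 1], max=6
Test piece O rot2 at col 2 (width 2): heights before test = [2 6 5 5 2 1]; fits = False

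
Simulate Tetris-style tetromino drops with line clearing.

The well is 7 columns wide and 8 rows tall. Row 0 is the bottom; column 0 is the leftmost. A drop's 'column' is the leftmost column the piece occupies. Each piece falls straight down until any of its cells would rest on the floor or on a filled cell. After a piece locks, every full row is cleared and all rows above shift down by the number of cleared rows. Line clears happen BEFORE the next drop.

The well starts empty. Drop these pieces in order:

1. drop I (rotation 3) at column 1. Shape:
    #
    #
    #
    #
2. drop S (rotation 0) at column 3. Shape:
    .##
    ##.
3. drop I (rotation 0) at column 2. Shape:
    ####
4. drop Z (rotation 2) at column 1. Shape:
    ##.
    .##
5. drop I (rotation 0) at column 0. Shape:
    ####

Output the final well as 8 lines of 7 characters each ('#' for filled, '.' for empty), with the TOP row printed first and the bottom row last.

Drop 1: I rot3 at col 1 lands with bottom-row=0; cleared 0 line(s) (total 0); column heights now [0 4 0 0 0 0 0], max=4
Drop 2: S rot0 at col 3 lands with bottom-row=0; cleared 0 line(s) (total 0); column heights now [0 4 0 1 2 2 0], max=4
Drop 3: I rot0 at col 2 lands with bottom-row=2; cleared 0 line(s) (total 0); column heights now [0 4 3 3 3 3 0], max=4
Drop 4: Z rot2 at col 1 lands with bottom-row=3; cleared 0 line(s) (total 0); column heights now [0 5 5 4 3 3 0], max=5
Drop 5: I rot0 at col 0 lands with bottom-row=5; cleared 0 line(s) (total 0); column heights now [6 6 6 6 3 3 0], max=6

Answer: .......
.......
####...
.##....
.###...
.#####.
.#..##.
.#.##..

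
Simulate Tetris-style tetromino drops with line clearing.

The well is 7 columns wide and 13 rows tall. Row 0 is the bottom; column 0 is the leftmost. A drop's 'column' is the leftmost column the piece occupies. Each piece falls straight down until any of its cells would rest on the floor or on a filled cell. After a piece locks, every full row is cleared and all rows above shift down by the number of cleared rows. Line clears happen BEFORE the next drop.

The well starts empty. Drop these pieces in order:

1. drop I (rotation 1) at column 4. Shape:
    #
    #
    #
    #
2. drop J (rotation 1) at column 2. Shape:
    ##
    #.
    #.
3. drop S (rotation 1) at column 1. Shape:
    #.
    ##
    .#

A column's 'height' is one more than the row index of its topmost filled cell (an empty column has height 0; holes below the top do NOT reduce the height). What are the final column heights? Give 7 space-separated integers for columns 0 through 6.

Answer: 0 6 5 3 4 0 0

Derivation:
Drop 1: I rot1 at col 4 lands with bottom-row=0; cleared 0 line(s) (total 0); column heights now [0 0 0 0 4 0 0], max=4
Drop 2: J rot1 at col 2 lands with bottom-row=0; cleared 0 line(s) (total 0); column heights now [0 0 3 3 4 0 0], max=4
Drop 3: S rot1 at col 1 lands with bottom-row=3; cleared 0 line(s) (total 0); column heights now [0 6 5 3 4 0 0], max=6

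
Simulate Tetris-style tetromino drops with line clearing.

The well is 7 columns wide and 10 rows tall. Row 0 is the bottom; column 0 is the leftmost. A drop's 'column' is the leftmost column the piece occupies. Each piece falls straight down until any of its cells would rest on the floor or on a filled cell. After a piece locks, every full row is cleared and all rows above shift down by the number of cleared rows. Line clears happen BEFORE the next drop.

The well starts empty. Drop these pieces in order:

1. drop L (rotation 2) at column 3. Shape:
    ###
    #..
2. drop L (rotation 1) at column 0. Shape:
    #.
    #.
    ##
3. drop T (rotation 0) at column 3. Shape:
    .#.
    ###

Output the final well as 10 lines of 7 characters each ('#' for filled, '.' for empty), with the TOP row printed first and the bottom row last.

Drop 1: L rot2 at col 3 lands with bottom-row=0; cleared 0 line(s) (total 0); column heights now [0 0 0 2 2 2 0], max=2
Drop 2: L rot1 at col 0 lands with bottom-row=0; cleared 0 line(s) (total 0); column heights now [3 1 0 2 2 2 0], max=3
Drop 3: T rot0 at col 3 lands with bottom-row=2; cleared 0 line(s) (total 0); column heights now [3 1 0 3 4 3 0], max=4

Answer: .......
.......
.......
.......
.......
.......
....#..
#..###.
#..###.
##.#...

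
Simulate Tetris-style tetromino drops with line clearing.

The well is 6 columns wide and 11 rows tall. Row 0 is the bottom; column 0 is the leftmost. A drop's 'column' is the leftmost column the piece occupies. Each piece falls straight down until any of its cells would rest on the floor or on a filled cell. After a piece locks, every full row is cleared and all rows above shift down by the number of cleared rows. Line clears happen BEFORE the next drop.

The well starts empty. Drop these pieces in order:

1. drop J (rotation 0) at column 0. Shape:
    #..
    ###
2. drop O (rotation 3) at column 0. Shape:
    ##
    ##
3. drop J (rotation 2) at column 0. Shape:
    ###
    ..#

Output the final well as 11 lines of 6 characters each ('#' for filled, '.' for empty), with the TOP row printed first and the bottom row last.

Answer: ......
......
......
......
......
......
###...
###...
##....
#.....
###...

Derivation:
Drop 1: J rot0 at col 0 lands with bottom-row=0; cleared 0 line(s) (total 0); column heights now [2 1 1 0 0 0], max=2
Drop 2: O rot3 at col 0 lands with bottom-row=2; cleared 0 line(s) (total 0); column heights now [4 4 1 0 0 0], max=4
Drop 3: J rot2 at col 0 lands with bottom-row=3; cleared 0 line(s) (total 0); column heights now [5 5 5 0 0 0], max=5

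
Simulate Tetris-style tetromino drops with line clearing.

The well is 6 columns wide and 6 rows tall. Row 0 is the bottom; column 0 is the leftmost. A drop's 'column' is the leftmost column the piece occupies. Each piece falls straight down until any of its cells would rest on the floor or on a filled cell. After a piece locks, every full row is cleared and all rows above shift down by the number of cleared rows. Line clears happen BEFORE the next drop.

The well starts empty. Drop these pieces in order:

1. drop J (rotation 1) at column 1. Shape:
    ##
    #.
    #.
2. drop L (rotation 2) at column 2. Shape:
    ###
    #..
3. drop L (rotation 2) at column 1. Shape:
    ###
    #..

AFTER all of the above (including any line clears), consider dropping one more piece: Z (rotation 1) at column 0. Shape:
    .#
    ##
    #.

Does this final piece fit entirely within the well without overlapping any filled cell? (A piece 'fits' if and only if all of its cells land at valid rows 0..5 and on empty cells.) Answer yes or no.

Drop 1: J rot1 at col 1 lands with bottom-row=0; cleared 0 line(s) (total 0); column heights now [0 3 3 0 0 0], max=3
Drop 2: L rot2 at col 2 lands with bottom-row=3; cleared 0 line(s) (total 0); column heights now [0 3 5 5 5 0], max=5
Drop 3: L rot2 at col 1 lands with bottom-row=4; cleared 0 line(s) (total 0); column heights now [0 6 6 6 5 0], max=6
Test piece Z rot1 at col 0 (width 2): heights before test = [0 6 6 6 5 0]; fits = False

Answer: no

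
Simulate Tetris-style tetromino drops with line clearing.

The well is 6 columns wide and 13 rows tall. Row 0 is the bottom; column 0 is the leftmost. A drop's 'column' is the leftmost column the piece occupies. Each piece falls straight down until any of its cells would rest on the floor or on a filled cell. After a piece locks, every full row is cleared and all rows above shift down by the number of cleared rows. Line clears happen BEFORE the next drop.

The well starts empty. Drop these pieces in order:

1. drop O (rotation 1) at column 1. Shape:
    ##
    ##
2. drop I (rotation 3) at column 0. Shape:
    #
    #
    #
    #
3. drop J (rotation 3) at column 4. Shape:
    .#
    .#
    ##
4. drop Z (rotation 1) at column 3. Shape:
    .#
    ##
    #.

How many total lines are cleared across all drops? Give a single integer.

Answer: 2

Derivation:
Drop 1: O rot1 at col 1 lands with bottom-row=0; cleared 0 line(s) (total 0); column heights now [0 2 2 0 0 0], max=2
Drop 2: I rot3 at col 0 lands with bottom-row=0; cleared 0 line(s) (total 0); column heights now [4 2 2 0 0 0], max=4
Drop 3: J rot3 at col 4 lands with bottom-row=0; cleared 0 line(s) (total 0); column heights now [4 2 2 0 1 3], max=4
Drop 4: Z rot1 at col 3 lands with bottom-row=0; cleared 2 line(s) (total 2); column heights now [2 0 0 0 1 1], max=2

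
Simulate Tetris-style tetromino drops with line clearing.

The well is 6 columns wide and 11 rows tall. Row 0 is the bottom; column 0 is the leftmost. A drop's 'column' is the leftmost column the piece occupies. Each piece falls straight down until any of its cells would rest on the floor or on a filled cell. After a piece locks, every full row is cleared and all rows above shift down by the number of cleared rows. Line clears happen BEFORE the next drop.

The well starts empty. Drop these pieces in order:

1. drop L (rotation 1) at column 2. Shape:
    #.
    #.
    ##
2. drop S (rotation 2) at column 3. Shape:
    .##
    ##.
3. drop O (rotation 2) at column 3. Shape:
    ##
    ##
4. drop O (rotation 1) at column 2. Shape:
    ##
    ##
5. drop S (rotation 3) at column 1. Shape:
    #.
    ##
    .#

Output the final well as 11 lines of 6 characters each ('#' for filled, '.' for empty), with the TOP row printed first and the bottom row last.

Answer: ......
.#....
.##...
..#...
..##..
..##..
...##.
...##.
..#.##
..###.
..##..

Derivation:
Drop 1: L rot1 at col 2 lands with bottom-row=0; cleared 0 line(s) (total 0); column heights now [0 0 3 1 0 0], max=3
Drop 2: S rot2 at col 3 lands with bottom-row=1; cleared 0 line(s) (total 0); column heights now [0 0 3 2 3 3], max=3
Drop 3: O rot2 at col 3 lands with bottom-row=3; cleared 0 line(s) (total 0); column heights now [0 0 3 5 5 3], max=5
Drop 4: O rot1 at col 2 lands with bottom-row=5; cleared 0 line(s) (total 0); column heights now [0 0 7 7 5 3], max=7
Drop 5: S rot3 at col 1 lands with bottom-row=7; cleared 0 line(s) (total 0); column heights now [0 10 9 7 5 3], max=10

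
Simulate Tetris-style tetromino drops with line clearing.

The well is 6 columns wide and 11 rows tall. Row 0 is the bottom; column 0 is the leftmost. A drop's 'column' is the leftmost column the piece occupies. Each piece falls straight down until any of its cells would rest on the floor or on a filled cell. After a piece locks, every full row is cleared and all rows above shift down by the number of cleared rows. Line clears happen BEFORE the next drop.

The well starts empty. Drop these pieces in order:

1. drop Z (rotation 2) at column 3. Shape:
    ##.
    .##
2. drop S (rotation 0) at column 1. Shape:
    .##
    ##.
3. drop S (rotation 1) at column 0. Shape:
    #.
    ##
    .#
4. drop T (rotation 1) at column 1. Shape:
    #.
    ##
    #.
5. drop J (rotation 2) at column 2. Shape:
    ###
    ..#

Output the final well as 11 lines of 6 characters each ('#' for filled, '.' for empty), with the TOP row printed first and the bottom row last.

Drop 1: Z rot2 at col 3 lands with bottom-row=0; cleared 0 line(s) (total 0); column heights now [0 0 0 2 2 1], max=2
Drop 2: S rot0 at col 1 lands with bottom-row=1; cleared 0 line(s) (total 0); column heights now [0 2 3 3 2 1], max=3
Drop 3: S rot1 at col 0 lands with bottom-row=2; cleared 0 line(s) (total 0); column heights now [5 4 3 3 2 1], max=5
Drop 4: T rot1 at col 1 lands with bottom-row=4; cleared 0 line(s) (total 0); column heights now [5 7 6 3 2 1], max=7
Drop 5: J rot2 at col 2 lands with bottom-row=5; cleared 0 line(s) (total 0); column heights now [5 7 7 7 7 1], max=7

Answer: ......
......
......
......
.####.
.##.#.
##....
##....
.###..
.####.
....##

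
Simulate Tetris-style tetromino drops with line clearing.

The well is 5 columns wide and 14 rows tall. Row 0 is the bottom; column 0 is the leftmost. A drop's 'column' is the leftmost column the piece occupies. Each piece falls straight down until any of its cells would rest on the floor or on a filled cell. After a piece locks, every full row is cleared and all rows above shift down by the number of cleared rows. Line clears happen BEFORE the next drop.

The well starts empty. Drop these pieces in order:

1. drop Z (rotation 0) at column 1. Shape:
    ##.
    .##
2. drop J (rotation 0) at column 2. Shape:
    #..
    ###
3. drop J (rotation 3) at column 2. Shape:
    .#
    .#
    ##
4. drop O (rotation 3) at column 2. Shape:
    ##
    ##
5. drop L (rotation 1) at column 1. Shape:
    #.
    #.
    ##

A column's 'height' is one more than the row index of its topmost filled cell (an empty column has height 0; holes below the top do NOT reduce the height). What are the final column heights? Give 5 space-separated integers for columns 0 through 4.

Answer: 0 12 10 9 3

Derivation:
Drop 1: Z rot0 at col 1 lands with bottom-row=0; cleared 0 line(s) (total 0); column heights now [0 2 2 1 0], max=2
Drop 2: J rot0 at col 2 lands with bottom-row=2; cleared 0 line(s) (total 0); column heights now [0 2 4 3 3], max=4
Drop 3: J rot3 at col 2 lands with bottom-row=4; cleared 0 line(s) (total 0); column heights now [0 2 5 7 3], max=7
Drop 4: O rot3 at col 2 lands with bottom-row=7; cleared 0 line(s) (total 0); column heights now [0 2 9 9 3], max=9
Drop 5: L rot1 at col 1 lands with bottom-row=9; cleared 0 line(s) (total 0); column heights now [0 12 10 9 3], max=12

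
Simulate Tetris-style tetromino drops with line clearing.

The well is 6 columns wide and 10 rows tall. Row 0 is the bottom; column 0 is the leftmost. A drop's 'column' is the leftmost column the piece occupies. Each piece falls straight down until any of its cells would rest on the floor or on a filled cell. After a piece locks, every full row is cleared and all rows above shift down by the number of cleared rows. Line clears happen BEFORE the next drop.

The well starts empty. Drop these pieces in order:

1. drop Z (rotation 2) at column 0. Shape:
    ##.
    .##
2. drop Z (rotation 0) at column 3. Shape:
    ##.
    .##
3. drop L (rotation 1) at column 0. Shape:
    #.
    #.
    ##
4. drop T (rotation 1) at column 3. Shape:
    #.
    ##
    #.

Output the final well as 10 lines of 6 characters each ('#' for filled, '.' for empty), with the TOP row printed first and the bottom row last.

Answer: ......
......
......
......
......
#..#..
#..##.
##.#..
##.##.
.##.##

Derivation:
Drop 1: Z rot2 at col 0 lands with bottom-row=0; cleared 0 line(s) (total 0); column heights now [2 2 1 0 0 0], max=2
Drop 2: Z rot0 at col 3 lands with bottom-row=0; cleared 0 line(s) (total 0); column heights now [2 2 1 2 2 1], max=2
Drop 3: L rot1 at col 0 lands with bottom-row=2; cleared 0 line(s) (total 0); column heights now [5 3 1 2 2 1], max=5
Drop 4: T rot1 at col 3 lands with bottom-row=2; cleared 0 line(s) (total 0); column heights now [5 3 1 5 4 1], max=5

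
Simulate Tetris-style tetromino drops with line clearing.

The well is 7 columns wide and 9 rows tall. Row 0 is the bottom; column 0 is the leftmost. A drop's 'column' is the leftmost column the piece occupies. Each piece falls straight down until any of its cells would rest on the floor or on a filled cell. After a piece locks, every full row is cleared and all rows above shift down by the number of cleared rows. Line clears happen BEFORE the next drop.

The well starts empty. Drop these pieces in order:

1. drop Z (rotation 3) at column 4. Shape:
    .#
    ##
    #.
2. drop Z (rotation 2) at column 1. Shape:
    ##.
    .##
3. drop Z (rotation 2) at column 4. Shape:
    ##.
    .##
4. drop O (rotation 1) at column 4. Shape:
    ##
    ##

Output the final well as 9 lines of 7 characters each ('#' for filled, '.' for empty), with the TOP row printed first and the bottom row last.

Answer: .......
.......
....##.
....##.
....##.
.....##
.....#.
.##.##.
..###..

Derivation:
Drop 1: Z rot3 at col 4 lands with bottom-row=0; cleared 0 line(s) (total 0); column heights now [0 0 0 0 2 3 0], max=3
Drop 2: Z rot2 at col 1 lands with bottom-row=0; cleared 0 line(s) (total 0); column heights now [0 2 2 1 2 3 0], max=3
Drop 3: Z rot2 at col 4 lands with bottom-row=3; cleared 0 line(s) (total 0); column heights now [0 2 2 1 5 5 4], max=5
Drop 4: O rot1 at col 4 lands with bottom-row=5; cleared 0 line(s) (total 0); column heights now [0 2 2 1 7 7 4], max=7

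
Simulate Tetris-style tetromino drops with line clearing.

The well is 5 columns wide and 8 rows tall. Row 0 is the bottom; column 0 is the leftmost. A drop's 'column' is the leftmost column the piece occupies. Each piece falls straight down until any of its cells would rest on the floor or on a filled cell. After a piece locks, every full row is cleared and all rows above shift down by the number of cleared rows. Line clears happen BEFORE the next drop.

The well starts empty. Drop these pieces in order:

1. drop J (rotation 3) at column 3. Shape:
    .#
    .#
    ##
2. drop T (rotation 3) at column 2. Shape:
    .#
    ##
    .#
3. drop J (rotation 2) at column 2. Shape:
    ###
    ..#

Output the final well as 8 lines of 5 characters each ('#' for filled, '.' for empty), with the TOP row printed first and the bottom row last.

Answer: .....
.....
.....
..###
...##
..###
...##
...##

Derivation:
Drop 1: J rot3 at col 3 lands with bottom-row=0; cleared 0 line(s) (total 0); column heights now [0 0 0 1 3], max=3
Drop 2: T rot3 at col 2 lands with bottom-row=1; cleared 0 line(s) (total 0); column heights now [0 0 3 4 3], max=4
Drop 3: J rot2 at col 2 lands with bottom-row=3; cleared 0 line(s) (total 0); column heights now [0 0 5 5 5], max=5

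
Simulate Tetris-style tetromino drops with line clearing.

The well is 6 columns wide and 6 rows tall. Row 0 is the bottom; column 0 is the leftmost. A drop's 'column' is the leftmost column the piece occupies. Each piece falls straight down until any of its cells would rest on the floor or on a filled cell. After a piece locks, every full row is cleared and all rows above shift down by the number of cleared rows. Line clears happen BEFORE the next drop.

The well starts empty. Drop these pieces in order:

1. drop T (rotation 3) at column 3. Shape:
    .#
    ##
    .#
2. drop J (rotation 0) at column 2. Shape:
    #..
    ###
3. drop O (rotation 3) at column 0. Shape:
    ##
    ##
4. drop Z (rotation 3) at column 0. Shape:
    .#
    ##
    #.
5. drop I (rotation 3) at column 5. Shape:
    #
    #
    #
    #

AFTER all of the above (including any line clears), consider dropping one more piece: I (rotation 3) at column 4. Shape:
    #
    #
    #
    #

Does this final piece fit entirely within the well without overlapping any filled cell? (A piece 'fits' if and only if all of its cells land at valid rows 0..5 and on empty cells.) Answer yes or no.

Answer: no

Derivation:
Drop 1: T rot3 at col 3 lands with bottom-row=0; cleared 0 line(s) (total 0); column heights now [0 0 0 2 3 0], max=3
Drop 2: J rot0 at col 2 lands with bottom-row=3; cleared 0 line(s) (total 0); column heights now [0 0 5 4 4 0], max=5
Drop 3: O rot3 at col 0 lands with bottom-row=0; cleared 0 line(s) (total 0); column heights now [2 2 5 4 4 0], max=5
Drop 4: Z rot3 at col 0 lands with bottom-row=2; cleared 0 line(s) (total 0); column heights now [4 5 5 4 4 0], max=5
Drop 5: I rot3 at col 5 lands with bottom-row=0; cleared 1 line(s) (total 1); column heights now [3 4 4 2 3 3], max=4
Test piece I rot3 at col 4 (width 1): heights before test = [3 4 4 2 3 3]; fits = False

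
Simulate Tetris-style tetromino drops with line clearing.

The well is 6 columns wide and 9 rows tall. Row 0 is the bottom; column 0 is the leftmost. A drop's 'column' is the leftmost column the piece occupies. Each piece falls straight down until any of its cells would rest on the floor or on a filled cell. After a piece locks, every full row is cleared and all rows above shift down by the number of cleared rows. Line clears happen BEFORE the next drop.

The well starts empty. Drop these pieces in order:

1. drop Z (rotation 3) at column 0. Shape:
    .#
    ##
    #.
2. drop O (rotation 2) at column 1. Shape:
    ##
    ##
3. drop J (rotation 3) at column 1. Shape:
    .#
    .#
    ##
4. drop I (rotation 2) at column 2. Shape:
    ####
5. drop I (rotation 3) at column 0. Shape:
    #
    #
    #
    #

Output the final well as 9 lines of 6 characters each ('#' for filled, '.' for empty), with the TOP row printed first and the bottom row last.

Answer: ..####
..#...
..#...
###...
###...
###...
##....
##....
#.....

Derivation:
Drop 1: Z rot3 at col 0 lands with bottom-row=0; cleared 0 line(s) (total 0); column heights now [2 3 0 0 0 0], max=3
Drop 2: O rot2 at col 1 lands with bottom-row=3; cleared 0 line(s) (total 0); column heights now [2 5 5 0 0 0], max=5
Drop 3: J rot3 at col 1 lands with bottom-row=5; cleared 0 line(s) (total 0); column heights now [2 6 8 0 0 0], max=8
Drop 4: I rot2 at col 2 lands with bottom-row=8; cleared 0 line(s) (total 0); column heights now [2 6 9 9 9 9], max=9
Drop 5: I rot3 at col 0 lands with bottom-row=2; cleared 0 line(s) (total 0); column heights now [6 6 9 9 9 9], max=9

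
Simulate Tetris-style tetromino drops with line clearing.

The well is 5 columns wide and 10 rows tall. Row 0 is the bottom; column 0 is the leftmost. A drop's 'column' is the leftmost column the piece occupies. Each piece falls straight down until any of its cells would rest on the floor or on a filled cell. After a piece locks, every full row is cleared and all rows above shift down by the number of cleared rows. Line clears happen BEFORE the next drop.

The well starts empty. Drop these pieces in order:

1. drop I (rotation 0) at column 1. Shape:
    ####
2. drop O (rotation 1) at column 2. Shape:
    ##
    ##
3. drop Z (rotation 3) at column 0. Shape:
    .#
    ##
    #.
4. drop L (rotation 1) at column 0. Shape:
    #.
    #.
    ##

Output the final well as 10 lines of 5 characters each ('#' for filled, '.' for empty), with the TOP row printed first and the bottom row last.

Answer: .....
.....
.....
.....
.....
#....
#....
##...
.###.
####.

Derivation:
Drop 1: I rot0 at col 1 lands with bottom-row=0; cleared 0 line(s) (total 0); column heights now [0 1 1 1 1], max=1
Drop 2: O rot1 at col 2 lands with bottom-row=1; cleared 0 line(s) (total 0); column heights now [0 1 3 3 1], max=3
Drop 3: Z rot3 at col 0 lands with bottom-row=0; cleared 1 line(s) (total 1); column heights now [1 2 2 2 0], max=2
Drop 4: L rot1 at col 0 lands with bottom-row=2; cleared 0 line(s) (total 1); column heights now [5 3 2 2 0], max=5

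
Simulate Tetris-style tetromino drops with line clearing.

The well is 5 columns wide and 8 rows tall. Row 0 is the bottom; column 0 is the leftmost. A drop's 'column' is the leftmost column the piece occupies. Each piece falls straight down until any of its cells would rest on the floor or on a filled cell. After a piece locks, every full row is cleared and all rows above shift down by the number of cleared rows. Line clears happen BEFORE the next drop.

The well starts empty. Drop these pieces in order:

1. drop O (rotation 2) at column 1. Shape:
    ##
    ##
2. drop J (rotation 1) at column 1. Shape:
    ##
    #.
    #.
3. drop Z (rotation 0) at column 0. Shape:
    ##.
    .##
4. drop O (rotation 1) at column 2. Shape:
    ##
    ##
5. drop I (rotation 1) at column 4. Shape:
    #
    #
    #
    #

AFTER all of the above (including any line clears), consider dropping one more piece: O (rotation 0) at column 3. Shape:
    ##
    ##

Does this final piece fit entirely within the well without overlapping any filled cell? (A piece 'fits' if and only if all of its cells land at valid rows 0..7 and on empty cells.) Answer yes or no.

Drop 1: O rot2 at col 1 lands with bottom-row=0; cleared 0 line(s) (total 0); column heights now [0 2 2 0 0], max=2
Drop 2: J rot1 at col 1 lands with bottom-row=2; cleared 0 line(s) (total 0); column heights now [0 5 5 0 0], max=5
Drop 3: Z rot0 at col 0 lands with bottom-row=5; cleared 0 line(s) (total 0); column heights now [7 7 6 0 0], max=7
Drop 4: O rot1 at col 2 lands with bottom-row=6; cleared 0 line(s) (total 0); column heights now [7 7 8 8 0], max=8
Drop 5: I rot1 at col 4 lands with bottom-row=0; cleared 0 line(s) (total 0); column heights now [7 7 8 8 4], max=8
Test piece O rot0 at col 3 (width 2): heights before test = [7 7 8 8 4]; fits = False

Answer: no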